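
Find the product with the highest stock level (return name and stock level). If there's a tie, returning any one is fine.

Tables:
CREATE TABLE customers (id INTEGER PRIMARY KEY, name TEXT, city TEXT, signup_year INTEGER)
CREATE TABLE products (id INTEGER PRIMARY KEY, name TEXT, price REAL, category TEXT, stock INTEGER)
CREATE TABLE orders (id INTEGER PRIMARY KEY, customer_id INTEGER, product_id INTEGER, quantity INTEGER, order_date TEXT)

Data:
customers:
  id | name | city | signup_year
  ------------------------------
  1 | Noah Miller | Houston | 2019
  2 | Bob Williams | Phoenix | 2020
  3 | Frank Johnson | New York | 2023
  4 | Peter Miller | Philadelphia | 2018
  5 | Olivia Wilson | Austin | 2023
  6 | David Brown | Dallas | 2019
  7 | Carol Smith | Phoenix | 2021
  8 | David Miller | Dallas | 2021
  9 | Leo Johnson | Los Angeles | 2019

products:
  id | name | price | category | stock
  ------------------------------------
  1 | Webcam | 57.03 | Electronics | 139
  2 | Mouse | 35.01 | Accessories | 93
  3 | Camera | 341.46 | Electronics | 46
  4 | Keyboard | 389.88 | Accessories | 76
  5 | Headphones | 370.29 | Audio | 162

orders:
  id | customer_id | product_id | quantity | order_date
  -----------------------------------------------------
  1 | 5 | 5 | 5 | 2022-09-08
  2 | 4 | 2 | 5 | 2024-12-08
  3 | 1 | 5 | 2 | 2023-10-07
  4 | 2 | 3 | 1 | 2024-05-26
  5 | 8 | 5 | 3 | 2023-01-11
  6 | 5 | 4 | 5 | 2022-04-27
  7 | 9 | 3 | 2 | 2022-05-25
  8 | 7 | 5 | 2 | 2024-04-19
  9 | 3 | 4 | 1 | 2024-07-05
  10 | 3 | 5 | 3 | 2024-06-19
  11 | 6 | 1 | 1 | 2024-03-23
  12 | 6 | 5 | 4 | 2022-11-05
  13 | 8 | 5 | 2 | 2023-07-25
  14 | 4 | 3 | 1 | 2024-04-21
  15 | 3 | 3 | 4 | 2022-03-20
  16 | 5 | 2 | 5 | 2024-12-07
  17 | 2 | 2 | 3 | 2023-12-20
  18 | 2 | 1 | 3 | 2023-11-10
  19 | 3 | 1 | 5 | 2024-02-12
SELECT name, stock FROM products ORDER BY stock DESC LIMIT 1

Execution result:
name | stock
Headphones | 162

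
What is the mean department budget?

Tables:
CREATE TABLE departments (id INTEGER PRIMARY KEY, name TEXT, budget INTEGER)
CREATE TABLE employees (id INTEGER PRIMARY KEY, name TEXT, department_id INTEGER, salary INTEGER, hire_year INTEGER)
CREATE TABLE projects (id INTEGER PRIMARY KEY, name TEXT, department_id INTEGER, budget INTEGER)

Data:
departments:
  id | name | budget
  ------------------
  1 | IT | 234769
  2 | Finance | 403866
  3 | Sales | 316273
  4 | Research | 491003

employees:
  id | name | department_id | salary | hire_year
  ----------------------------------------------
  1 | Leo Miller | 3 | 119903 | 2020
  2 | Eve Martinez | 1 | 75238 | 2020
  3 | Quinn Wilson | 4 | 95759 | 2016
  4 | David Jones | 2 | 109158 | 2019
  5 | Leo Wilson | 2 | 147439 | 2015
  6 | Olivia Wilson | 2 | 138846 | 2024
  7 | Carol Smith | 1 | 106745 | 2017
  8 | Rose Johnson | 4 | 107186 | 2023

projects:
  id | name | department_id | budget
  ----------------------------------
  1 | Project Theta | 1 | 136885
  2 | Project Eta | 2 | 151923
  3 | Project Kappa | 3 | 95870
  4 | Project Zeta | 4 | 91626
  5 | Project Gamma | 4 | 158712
SELECT AVG(budget) FROM departments

Execution result:
361477.75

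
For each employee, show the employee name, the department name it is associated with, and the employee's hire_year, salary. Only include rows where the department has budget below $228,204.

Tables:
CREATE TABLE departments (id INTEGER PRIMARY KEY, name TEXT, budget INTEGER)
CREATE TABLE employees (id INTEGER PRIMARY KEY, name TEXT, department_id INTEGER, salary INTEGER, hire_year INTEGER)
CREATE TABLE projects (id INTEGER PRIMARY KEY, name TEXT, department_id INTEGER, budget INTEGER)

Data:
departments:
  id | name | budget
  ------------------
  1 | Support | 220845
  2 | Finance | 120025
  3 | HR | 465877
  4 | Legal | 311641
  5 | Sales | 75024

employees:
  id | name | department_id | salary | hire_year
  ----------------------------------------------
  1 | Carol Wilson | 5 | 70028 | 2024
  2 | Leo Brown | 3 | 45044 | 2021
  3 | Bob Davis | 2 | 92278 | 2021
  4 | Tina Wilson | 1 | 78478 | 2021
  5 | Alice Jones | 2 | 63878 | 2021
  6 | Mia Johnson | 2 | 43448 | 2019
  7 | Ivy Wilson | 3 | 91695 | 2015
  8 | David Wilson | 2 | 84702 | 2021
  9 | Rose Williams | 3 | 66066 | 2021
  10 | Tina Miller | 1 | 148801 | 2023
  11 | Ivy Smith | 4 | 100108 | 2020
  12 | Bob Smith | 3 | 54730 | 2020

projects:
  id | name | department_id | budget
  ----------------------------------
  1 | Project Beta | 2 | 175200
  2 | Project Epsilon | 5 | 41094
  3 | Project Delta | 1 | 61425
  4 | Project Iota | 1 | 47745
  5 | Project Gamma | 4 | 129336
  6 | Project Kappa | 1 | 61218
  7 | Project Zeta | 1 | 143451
SELECT c.name, p.name AS department, c.hire_year, c.salary FROM employees c JOIN departments p ON c.department_id = p.id WHERE p.budget < 228204

Execution result:
name | department | hire_year | salary
Carol Wilson | Sales | 2024 | 70028
Bob Davis | Finance | 2021 | 92278
Tina Wilson | Support | 2021 | 78478
Alice Jones | Finance | 2021 | 63878
Mia Johnson | Finance | 2019 | 43448
David Wilson | Finance | 2021 | 84702
Tina Miller | Support | 2023 | 148801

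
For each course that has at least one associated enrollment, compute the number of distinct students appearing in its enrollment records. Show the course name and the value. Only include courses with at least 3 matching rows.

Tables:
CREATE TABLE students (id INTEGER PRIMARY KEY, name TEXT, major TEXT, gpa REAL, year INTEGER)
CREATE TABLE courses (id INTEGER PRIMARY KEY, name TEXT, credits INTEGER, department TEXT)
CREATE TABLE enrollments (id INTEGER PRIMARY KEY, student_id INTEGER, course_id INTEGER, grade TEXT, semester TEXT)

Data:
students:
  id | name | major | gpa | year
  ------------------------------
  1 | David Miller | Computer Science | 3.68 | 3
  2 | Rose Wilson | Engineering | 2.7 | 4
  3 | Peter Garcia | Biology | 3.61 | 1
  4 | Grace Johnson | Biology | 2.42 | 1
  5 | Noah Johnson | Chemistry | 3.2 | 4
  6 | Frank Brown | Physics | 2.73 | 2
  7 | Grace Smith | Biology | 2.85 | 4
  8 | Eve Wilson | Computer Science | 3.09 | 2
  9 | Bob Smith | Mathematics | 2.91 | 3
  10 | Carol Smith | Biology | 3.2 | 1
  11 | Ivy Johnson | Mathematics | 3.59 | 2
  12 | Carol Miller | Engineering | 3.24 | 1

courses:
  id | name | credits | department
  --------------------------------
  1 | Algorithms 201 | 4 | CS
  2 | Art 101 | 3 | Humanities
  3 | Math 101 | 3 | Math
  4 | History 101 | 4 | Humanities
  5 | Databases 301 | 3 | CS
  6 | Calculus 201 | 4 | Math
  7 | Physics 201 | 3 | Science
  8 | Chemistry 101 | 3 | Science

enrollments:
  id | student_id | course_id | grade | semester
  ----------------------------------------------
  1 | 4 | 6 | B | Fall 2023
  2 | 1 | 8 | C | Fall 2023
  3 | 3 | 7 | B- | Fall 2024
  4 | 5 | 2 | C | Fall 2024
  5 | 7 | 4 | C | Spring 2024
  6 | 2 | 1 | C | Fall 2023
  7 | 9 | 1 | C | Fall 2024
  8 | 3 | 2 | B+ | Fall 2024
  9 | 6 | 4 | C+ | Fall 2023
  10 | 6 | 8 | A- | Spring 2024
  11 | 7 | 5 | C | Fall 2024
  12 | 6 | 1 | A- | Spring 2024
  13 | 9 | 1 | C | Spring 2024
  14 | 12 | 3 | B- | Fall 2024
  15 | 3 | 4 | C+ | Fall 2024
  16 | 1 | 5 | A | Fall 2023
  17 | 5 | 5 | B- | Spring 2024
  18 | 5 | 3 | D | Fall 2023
SELECT p.name, COUNT(DISTINCT c.student_id) AS distinct_student_count FROM enrollments c JOIN courses p ON c.course_id = p.id GROUP BY p.id, p.name HAVING COUNT(*) >= 3

Execution result:
name | distinct_student_count
Algorithms 201 | 3
History 101 | 3
Databases 301 | 3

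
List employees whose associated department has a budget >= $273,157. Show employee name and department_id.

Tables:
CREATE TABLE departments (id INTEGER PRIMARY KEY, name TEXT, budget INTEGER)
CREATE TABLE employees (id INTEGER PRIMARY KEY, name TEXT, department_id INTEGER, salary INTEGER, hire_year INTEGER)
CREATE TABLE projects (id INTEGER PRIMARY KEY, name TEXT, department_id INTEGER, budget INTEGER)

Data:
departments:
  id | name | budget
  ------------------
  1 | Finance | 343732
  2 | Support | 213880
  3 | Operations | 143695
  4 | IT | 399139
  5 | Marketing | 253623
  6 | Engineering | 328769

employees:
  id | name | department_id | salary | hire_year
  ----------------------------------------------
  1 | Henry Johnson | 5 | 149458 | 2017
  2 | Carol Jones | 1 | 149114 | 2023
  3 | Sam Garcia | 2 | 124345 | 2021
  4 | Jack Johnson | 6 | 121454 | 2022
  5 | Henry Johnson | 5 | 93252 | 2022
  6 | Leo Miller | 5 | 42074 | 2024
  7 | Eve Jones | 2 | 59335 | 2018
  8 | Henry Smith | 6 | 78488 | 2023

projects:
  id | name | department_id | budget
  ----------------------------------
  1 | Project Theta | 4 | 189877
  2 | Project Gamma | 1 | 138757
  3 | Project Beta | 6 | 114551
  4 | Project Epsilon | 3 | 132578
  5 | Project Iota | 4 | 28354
SELECT name, department_id FROM employees WHERE department_id IN (SELECT id FROM departments WHERE budget >= 273157)

Execution result:
name | department_id
Carol Jones | 1
Jack Johnson | 6
Henry Smith | 6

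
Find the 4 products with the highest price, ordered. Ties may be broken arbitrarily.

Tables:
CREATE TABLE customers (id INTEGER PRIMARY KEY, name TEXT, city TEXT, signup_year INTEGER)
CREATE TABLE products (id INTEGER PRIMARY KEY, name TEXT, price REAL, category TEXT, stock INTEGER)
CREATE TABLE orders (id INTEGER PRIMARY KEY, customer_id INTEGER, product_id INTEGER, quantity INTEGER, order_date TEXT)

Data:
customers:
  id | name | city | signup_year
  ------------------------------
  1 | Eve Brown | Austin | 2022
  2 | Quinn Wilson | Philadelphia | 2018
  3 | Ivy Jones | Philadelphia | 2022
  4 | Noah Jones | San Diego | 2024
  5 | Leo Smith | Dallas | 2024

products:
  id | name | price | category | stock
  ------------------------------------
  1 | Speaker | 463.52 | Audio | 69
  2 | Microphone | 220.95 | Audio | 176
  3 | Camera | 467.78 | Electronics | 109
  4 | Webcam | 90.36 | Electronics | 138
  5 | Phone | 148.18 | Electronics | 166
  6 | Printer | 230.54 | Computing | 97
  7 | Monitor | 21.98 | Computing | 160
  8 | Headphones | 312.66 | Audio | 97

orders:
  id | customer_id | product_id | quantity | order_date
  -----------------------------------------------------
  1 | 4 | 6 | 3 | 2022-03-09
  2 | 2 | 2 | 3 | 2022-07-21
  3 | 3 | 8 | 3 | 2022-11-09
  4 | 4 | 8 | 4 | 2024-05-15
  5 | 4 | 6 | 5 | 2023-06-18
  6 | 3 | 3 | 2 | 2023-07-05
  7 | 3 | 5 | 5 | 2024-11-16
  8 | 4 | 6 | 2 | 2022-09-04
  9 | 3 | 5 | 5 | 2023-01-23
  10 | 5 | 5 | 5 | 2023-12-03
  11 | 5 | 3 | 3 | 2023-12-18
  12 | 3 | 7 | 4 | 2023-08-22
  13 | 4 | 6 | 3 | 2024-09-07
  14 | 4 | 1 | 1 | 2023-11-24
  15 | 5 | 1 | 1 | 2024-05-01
SELECT name, price FROM products ORDER BY price DESC LIMIT 4

Execution result:
name | price
Camera | 467.78
Speaker | 463.52
Headphones | 312.66
Printer | 230.54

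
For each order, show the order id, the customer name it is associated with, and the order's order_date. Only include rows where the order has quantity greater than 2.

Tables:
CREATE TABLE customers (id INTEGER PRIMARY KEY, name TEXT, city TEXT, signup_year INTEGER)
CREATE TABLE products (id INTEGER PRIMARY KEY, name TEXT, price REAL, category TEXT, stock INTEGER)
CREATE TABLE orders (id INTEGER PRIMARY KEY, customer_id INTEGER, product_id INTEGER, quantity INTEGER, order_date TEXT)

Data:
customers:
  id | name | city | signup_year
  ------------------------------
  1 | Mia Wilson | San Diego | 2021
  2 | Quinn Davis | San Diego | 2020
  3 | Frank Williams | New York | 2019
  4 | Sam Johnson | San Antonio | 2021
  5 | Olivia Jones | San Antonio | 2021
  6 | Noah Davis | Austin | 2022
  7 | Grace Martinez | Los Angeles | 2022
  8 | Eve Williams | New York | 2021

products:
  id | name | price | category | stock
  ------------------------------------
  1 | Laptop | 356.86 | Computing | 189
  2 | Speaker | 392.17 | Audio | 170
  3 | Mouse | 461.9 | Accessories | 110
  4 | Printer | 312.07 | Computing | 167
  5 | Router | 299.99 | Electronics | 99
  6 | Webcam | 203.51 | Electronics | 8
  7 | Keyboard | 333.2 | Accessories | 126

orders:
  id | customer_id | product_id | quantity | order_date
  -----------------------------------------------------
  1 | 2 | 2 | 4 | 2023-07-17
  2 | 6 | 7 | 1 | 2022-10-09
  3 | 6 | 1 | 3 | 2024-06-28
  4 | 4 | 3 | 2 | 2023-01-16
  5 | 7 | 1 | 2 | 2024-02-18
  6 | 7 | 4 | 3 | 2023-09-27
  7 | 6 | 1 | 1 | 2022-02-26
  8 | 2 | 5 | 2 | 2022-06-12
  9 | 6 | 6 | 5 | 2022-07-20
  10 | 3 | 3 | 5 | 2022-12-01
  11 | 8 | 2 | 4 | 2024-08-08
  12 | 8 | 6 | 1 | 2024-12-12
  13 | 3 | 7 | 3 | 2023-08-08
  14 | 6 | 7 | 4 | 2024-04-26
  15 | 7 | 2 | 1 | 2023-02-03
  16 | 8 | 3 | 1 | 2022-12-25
SELECT c.id, p.name AS customer, c.order_date FROM orders c JOIN customers p ON c.customer_id = p.id WHERE c.quantity > 2

Execution result:
id | customer | order_date
1 | Quinn Davis | 2023-07-17
3 | Noah Davis | 2024-06-28
6 | Grace Martinez | 2023-09-27
9 | Noah Davis | 2022-07-20
10 | Frank Williams | 2022-12-01
11 | Eve Williams | 2024-08-08
13 | Frank Williams | 2023-08-08
14 | Noah Davis | 2024-04-26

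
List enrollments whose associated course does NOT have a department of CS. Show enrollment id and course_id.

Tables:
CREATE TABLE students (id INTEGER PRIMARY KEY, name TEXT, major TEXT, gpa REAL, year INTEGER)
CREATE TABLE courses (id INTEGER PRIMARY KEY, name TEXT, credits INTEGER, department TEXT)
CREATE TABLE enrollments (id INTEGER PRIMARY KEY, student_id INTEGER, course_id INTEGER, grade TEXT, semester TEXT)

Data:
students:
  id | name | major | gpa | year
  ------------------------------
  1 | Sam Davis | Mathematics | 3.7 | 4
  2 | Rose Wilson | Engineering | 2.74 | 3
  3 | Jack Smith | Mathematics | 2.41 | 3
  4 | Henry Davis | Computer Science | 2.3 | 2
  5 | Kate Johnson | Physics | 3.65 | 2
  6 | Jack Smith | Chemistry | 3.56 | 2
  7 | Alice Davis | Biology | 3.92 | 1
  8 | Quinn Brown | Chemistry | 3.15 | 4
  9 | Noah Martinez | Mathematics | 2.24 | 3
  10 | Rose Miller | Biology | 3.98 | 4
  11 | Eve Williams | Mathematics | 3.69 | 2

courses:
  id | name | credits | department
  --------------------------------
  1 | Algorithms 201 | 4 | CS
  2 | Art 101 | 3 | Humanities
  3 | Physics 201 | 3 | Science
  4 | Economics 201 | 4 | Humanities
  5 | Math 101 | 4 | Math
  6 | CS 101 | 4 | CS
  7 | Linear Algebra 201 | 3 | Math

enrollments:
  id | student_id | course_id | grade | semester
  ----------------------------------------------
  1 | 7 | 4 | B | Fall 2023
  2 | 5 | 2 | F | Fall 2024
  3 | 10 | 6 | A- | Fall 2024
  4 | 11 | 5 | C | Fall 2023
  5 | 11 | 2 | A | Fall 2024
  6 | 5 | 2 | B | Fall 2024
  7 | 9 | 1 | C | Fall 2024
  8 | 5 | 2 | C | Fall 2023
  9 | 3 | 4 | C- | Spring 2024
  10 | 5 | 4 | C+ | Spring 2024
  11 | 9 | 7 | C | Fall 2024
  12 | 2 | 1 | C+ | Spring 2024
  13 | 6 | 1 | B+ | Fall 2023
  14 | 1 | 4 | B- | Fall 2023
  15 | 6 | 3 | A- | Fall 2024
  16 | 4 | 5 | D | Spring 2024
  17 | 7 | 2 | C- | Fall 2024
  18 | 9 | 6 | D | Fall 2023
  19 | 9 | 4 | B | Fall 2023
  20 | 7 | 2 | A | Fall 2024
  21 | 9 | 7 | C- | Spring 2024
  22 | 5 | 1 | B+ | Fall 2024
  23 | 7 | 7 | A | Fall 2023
SELECT id, course_id FROM enrollments WHERE course_id NOT IN (SELECT id FROM courses WHERE department = 'CS')

Execution result:
id | course_id
1 | 4
2 | 2
4 | 5
5 | 2
6 | 2
8 | 2
9 | 4
10 | 4
11 | 7
14 | 4
15 | 3
16 | 5
17 | 2
19 | 4
20 | 2
21 | 7
23 | 7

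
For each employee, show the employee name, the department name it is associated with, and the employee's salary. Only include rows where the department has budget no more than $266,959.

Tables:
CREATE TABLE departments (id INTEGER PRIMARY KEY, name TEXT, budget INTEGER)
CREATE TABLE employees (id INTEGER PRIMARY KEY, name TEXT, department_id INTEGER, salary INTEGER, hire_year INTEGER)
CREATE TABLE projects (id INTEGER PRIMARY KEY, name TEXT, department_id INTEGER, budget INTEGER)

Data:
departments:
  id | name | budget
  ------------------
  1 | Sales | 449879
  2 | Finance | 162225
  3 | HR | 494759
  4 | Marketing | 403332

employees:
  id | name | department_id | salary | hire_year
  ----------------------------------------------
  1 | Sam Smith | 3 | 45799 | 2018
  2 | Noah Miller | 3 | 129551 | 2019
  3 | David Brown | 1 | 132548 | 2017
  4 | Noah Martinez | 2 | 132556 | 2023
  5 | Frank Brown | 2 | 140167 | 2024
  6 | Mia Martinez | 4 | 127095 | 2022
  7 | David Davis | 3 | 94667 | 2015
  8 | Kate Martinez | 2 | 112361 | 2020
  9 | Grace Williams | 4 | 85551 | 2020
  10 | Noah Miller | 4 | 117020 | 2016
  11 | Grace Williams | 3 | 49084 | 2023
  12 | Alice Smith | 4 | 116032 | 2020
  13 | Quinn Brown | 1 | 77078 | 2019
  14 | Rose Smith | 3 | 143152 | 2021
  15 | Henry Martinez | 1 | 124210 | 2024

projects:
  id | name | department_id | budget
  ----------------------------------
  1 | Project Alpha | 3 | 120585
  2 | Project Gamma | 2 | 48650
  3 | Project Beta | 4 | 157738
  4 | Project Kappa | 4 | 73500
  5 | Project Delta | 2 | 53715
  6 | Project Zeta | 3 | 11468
SELECT c.name, p.name AS department, c.salary FROM employees c JOIN departments p ON c.department_id = p.id WHERE p.budget <= 266959

Execution result:
name | department | salary
Noah Martinez | Finance | 132556
Frank Brown | Finance | 140167
Kate Martinez | Finance | 112361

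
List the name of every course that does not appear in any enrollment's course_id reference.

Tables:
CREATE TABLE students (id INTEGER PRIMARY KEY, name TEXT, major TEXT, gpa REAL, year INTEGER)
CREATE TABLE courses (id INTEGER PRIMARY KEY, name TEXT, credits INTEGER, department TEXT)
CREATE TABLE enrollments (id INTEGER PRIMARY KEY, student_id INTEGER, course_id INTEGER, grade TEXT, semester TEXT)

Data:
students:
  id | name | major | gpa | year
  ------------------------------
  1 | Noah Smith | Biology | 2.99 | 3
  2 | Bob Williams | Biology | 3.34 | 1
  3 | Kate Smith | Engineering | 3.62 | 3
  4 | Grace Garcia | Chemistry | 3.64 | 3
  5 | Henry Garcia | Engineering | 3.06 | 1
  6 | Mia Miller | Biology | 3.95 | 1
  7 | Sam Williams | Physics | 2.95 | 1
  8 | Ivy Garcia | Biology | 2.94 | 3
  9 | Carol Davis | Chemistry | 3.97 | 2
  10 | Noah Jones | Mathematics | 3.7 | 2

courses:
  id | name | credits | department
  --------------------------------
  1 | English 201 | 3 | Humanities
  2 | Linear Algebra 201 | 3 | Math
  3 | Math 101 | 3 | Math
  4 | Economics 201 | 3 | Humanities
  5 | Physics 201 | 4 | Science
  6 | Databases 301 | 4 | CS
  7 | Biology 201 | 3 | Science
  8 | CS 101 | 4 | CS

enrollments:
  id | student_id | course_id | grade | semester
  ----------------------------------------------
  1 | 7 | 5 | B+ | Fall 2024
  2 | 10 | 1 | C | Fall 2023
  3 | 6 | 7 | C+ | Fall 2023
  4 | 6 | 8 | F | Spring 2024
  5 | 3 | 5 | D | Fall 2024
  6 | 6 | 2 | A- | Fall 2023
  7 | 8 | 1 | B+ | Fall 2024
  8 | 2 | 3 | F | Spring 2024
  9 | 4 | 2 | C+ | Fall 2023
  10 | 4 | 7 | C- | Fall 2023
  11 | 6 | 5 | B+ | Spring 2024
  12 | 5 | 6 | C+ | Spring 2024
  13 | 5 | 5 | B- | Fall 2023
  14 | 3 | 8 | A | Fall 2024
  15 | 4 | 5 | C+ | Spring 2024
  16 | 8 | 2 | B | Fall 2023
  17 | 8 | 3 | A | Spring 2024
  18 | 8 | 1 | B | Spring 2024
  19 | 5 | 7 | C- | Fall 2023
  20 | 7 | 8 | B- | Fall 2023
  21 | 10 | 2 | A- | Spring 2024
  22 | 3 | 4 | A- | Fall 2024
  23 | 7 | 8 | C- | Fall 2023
SELECT p.name FROM courses p LEFT JOIN enrollments c ON c.course_id = p.id WHERE c.id IS NULL

Execution result:
(no rows)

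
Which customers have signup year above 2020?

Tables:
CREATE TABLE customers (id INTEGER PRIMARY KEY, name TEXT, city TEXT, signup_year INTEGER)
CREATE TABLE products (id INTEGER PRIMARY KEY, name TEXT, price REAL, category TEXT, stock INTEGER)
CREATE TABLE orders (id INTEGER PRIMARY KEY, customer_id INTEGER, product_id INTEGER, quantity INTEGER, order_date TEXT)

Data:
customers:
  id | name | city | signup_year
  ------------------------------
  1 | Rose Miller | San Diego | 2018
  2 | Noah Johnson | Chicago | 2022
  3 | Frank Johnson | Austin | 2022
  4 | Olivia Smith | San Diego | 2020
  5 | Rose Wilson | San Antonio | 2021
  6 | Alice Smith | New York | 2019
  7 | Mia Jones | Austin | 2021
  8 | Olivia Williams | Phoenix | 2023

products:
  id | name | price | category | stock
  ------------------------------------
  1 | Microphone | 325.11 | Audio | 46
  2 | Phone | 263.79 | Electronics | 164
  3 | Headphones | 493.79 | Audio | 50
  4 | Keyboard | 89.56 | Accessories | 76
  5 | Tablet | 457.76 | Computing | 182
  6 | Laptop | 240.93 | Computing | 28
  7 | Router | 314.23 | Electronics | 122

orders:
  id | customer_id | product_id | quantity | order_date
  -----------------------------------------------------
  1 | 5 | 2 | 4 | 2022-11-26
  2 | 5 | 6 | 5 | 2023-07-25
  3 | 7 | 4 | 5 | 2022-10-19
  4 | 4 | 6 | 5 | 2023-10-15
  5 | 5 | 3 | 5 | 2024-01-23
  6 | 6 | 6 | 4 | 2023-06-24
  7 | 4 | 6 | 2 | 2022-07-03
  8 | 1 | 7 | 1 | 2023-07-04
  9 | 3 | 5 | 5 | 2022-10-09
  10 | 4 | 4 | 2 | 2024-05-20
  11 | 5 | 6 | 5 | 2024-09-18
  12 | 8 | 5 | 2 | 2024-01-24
SELECT name, signup_year FROM customers WHERE signup_year > 2020

Execution result:
name | signup_year
Noah Johnson | 2022
Frank Johnson | 2022
Rose Wilson | 2021
Mia Jones | 2021
Olivia Williams | 2023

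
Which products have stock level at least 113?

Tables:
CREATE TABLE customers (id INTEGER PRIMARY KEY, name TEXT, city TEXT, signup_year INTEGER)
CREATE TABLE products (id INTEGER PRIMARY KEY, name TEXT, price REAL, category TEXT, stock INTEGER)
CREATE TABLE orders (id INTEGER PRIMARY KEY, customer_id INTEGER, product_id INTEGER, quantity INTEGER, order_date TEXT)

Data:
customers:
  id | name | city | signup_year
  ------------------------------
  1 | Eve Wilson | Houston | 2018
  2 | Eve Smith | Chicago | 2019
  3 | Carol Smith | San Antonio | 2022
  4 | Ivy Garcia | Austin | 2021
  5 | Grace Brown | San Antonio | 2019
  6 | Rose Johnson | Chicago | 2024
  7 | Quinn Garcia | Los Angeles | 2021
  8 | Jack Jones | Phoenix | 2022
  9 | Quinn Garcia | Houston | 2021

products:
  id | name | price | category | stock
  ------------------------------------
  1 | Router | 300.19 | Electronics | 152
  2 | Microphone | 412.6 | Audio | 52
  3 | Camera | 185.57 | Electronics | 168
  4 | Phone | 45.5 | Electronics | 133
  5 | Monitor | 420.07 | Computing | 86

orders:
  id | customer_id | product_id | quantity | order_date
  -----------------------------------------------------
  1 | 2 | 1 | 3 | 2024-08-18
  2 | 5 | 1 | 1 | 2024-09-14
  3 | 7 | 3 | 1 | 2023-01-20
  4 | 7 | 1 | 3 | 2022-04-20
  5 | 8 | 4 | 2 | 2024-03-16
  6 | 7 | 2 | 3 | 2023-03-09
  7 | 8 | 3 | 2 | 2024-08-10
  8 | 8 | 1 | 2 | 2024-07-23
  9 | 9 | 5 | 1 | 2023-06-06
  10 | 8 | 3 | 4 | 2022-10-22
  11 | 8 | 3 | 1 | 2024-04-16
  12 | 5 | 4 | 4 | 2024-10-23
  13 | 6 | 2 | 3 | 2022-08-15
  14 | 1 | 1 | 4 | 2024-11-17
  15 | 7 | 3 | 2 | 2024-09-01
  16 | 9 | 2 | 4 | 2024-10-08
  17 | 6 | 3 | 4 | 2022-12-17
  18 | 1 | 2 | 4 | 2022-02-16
SELECT name, stock FROM products WHERE stock >= 113

Execution result:
name | stock
Router | 152
Camera | 168
Phone | 133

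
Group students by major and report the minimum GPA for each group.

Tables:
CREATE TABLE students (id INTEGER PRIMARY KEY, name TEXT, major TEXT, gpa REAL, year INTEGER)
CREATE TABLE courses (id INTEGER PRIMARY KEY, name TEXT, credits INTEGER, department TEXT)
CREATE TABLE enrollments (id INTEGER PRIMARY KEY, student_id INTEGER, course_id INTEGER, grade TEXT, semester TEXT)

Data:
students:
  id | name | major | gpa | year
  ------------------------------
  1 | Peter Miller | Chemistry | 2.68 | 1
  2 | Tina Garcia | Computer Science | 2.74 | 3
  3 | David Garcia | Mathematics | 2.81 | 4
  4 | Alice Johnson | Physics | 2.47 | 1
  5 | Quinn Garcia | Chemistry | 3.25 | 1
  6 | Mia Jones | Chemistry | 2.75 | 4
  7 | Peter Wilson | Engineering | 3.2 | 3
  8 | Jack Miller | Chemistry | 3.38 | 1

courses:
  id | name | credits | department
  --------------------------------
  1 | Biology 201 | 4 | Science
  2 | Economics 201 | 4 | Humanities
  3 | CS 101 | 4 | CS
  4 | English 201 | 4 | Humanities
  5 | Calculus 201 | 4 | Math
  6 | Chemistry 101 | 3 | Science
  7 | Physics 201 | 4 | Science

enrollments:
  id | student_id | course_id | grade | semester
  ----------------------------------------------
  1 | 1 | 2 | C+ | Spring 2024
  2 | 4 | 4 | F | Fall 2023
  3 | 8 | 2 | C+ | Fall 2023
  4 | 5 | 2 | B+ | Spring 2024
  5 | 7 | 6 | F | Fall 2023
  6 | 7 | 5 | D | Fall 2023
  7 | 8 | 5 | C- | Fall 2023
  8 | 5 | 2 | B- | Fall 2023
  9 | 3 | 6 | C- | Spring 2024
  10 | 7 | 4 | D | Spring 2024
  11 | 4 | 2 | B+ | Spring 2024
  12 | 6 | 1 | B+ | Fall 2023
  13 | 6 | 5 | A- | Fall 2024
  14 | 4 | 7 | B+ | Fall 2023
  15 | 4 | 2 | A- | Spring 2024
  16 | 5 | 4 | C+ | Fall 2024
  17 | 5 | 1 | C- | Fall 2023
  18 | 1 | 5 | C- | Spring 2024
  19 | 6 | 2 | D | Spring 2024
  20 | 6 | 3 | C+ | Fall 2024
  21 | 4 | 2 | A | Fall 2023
SELECT major, MIN(gpa) AS min_gpa FROM students GROUP BY major

Execution result:
major | min_gpa
Chemistry | 2.68
Computer Science | 2.74
Engineering | 3.20
Mathematics | 2.81
Physics | 2.47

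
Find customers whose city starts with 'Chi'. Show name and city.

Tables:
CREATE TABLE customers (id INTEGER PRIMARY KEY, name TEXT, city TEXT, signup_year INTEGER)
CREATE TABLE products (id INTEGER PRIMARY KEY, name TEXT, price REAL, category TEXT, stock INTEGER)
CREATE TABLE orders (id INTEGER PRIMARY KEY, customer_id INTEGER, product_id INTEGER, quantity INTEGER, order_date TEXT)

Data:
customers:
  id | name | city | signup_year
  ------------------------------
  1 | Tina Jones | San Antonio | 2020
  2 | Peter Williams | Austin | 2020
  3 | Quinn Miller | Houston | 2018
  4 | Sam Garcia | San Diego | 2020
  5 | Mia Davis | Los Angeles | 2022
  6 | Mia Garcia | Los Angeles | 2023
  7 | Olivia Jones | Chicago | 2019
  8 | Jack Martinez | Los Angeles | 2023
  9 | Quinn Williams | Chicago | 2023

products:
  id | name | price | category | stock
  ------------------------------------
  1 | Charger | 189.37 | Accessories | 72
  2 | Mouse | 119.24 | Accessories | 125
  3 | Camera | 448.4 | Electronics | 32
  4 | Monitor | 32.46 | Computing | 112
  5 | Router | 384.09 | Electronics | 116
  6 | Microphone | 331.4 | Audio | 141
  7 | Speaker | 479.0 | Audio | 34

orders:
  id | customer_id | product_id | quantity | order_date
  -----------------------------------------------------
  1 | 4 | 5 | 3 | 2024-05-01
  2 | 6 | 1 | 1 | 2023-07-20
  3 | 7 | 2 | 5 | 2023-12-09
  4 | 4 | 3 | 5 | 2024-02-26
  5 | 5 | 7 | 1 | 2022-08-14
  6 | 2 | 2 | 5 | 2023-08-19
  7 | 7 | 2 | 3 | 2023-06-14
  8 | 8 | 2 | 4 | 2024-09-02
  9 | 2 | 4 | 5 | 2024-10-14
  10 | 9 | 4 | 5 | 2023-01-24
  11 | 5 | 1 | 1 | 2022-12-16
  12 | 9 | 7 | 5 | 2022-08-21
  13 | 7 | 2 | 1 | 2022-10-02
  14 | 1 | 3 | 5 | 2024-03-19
SELECT name, city FROM customers WHERE city LIKE 'Chi%'

Execution result:
name | city
Olivia Jones | Chicago
Quinn Williams | Chicago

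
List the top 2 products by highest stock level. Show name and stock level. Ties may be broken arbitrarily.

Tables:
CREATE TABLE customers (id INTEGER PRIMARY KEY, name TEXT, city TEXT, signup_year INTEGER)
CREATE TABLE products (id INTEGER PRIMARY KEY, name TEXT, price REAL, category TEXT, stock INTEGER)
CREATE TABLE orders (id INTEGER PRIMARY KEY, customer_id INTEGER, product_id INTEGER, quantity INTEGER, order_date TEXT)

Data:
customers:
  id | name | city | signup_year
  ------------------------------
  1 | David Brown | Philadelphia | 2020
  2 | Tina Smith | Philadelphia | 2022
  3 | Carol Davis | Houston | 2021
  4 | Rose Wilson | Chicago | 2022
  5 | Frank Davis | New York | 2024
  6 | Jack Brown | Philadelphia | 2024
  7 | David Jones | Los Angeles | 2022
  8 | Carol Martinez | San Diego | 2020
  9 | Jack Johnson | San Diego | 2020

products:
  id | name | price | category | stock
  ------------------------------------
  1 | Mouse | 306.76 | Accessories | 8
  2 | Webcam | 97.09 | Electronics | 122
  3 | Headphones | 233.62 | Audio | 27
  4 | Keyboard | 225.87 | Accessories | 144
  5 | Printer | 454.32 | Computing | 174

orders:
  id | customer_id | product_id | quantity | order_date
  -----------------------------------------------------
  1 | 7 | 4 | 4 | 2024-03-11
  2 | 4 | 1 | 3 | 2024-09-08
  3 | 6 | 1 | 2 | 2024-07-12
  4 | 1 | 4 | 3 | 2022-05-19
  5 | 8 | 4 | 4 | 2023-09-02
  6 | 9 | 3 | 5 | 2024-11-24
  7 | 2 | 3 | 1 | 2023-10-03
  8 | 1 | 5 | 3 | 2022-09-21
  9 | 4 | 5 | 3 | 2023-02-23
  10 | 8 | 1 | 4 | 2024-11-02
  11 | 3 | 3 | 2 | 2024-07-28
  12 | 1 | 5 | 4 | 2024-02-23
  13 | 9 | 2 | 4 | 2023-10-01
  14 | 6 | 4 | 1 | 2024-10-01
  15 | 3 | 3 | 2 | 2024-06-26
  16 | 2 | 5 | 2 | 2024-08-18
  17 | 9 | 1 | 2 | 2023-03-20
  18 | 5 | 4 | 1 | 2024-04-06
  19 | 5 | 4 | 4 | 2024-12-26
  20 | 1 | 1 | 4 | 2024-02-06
SELECT name, stock FROM products ORDER BY stock DESC LIMIT 2

Execution result:
name | stock
Printer | 174
Keyboard | 144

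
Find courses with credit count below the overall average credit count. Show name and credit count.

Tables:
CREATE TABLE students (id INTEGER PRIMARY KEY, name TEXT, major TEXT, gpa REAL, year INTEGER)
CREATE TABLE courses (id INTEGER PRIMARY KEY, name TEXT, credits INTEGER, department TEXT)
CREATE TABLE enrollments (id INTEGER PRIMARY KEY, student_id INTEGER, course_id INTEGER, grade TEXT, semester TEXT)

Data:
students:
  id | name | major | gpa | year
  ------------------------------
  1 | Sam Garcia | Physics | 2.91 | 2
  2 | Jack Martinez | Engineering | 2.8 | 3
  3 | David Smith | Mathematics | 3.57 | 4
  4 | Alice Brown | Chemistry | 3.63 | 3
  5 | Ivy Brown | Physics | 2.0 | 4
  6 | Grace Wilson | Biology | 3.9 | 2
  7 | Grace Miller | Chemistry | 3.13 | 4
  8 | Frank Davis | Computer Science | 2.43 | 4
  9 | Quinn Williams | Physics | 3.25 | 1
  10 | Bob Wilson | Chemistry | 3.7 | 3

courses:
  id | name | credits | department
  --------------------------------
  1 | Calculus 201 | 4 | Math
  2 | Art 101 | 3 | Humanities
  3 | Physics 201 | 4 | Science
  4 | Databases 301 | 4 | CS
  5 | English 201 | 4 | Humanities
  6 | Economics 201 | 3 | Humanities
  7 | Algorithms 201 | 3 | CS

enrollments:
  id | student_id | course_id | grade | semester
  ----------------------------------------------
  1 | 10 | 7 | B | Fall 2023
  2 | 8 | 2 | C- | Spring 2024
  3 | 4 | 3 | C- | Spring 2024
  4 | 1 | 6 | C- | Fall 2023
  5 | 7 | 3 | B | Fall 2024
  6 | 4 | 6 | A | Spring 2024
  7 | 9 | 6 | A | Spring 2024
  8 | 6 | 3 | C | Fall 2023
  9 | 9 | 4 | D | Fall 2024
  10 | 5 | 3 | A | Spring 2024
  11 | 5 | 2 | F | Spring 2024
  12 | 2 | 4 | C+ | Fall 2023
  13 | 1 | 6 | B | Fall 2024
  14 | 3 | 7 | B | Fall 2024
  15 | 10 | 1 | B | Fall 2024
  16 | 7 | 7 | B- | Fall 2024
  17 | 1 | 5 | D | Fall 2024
SELECT name, credits FROM courses WHERE credits < (SELECT AVG(credits) FROM courses)

Execution result:
name | credits
Art 101 | 3
Economics 201 | 3
Algorithms 201 | 3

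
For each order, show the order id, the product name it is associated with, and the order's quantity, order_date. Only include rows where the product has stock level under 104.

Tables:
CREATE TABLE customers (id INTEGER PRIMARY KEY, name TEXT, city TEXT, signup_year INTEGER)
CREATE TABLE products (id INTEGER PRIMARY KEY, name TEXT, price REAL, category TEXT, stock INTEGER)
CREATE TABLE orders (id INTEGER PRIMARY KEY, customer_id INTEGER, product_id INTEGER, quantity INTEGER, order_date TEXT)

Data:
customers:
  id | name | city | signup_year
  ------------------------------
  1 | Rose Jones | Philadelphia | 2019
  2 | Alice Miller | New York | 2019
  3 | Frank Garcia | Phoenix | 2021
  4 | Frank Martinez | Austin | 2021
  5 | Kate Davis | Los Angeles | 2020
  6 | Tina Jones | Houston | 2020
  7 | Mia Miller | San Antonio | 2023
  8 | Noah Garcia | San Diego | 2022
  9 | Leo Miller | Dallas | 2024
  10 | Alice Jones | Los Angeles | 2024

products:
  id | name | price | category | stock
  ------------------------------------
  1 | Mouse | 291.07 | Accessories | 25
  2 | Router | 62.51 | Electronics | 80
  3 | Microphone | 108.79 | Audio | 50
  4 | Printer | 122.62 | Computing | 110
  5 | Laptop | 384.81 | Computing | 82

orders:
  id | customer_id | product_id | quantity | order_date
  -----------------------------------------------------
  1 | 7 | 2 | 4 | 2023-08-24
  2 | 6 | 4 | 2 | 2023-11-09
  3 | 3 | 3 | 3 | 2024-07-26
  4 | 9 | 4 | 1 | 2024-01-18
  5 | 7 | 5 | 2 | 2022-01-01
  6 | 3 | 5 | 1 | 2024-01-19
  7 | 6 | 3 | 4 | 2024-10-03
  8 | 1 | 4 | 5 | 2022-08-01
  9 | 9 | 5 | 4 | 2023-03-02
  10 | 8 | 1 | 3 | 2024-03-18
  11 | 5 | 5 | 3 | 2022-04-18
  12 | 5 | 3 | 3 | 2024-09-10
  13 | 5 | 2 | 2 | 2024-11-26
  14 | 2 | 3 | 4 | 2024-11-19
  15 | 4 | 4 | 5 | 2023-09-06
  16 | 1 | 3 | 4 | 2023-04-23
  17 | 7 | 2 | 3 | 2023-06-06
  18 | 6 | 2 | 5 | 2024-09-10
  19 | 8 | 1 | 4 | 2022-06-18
SELECT c.id, p.name AS product, c.quantity, c.order_date FROM orders c JOIN products p ON c.product_id = p.id WHERE p.stock < 104

Execution result:
id | product | quantity | order_date
1 | Router | 4 | 2023-08-24
3 | Microphone | 3 | 2024-07-26
5 | Laptop | 2 | 2022-01-01
6 | Laptop | 1 | 2024-01-19
7 | Microphone | 4 | 2024-10-03
9 | Laptop | 4 | 2023-03-02
10 | Mouse | 3 | 2024-03-18
11 | Laptop | 3 | 2022-04-18
12 | Microphone | 3 | 2024-09-10
13 | Router | 2 | 2024-11-26
14 | Microphone | 4 | 2024-11-19
16 | Microphone | 4 | 2023-04-23
17 | Router | 3 | 2023-06-06
18 | Router | 5 | 2024-09-10
19 | Mouse | 4 | 2022-06-18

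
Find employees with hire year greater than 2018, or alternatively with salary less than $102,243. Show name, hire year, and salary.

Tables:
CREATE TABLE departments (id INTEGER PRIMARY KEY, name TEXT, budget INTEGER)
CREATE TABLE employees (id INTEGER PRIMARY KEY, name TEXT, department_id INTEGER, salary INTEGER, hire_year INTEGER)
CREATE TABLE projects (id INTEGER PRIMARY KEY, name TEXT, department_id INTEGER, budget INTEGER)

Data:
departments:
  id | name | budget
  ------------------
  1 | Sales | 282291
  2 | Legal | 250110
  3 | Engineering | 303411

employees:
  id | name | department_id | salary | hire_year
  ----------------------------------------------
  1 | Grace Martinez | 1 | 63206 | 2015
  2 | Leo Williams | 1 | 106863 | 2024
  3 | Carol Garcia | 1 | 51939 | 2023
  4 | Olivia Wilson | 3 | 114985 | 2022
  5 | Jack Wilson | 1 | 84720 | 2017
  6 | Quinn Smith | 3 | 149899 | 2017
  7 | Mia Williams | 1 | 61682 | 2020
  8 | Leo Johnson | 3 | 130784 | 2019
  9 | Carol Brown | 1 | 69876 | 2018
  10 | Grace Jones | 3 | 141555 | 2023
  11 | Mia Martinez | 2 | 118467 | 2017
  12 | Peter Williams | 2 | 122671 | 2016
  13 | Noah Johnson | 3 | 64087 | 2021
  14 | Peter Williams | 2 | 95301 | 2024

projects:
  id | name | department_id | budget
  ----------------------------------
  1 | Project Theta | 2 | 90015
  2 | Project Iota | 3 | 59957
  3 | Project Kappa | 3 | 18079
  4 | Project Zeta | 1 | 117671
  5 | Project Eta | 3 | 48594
SELECT name, hire_year, salary FROM employees WHERE hire_year > 2018 OR salary < 102243

Execution result:
name | hire_year | salary
Grace Martinez | 2015 | 63206
Leo Williams | 2024 | 106863
Carol Garcia | 2023 | 51939
Olivia Wilson | 2022 | 114985
Jack Wilson | 2017 | 84720
Mia Williams | 2020 | 61682
Leo Johnson | 2019 | 130784
Carol Brown | 2018 | 69876
Grace Jones | 2023 | 141555
Noah Johnson | 2021 | 64087
Peter Williams | 2024 | 95301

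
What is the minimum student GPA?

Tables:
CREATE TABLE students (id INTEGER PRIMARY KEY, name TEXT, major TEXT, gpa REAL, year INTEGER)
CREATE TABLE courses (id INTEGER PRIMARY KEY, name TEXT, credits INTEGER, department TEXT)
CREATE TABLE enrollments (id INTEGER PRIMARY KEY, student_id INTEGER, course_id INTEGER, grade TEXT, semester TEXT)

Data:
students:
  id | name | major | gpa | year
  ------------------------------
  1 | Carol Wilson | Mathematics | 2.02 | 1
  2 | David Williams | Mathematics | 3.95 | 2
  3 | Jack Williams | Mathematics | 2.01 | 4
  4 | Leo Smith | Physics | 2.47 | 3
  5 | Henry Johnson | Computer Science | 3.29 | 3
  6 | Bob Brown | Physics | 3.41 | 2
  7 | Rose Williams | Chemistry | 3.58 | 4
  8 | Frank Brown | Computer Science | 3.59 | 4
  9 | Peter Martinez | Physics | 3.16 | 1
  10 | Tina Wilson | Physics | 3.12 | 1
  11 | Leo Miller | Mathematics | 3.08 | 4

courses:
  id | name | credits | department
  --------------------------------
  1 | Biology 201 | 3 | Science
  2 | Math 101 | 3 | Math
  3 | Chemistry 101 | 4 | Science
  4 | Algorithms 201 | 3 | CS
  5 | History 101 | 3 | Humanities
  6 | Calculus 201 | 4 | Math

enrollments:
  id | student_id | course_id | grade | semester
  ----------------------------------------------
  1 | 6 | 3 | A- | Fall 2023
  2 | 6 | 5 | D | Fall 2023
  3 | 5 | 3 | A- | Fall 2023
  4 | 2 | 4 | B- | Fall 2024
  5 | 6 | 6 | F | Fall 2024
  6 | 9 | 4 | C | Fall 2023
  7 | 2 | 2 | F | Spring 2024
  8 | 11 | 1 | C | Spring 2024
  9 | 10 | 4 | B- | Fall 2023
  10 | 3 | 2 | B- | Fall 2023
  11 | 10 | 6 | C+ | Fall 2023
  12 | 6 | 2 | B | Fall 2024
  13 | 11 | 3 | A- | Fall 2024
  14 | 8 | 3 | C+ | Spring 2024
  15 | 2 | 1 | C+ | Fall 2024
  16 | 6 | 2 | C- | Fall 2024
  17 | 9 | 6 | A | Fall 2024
SELECT MIN(gpa) FROM students

Execution result:
2.01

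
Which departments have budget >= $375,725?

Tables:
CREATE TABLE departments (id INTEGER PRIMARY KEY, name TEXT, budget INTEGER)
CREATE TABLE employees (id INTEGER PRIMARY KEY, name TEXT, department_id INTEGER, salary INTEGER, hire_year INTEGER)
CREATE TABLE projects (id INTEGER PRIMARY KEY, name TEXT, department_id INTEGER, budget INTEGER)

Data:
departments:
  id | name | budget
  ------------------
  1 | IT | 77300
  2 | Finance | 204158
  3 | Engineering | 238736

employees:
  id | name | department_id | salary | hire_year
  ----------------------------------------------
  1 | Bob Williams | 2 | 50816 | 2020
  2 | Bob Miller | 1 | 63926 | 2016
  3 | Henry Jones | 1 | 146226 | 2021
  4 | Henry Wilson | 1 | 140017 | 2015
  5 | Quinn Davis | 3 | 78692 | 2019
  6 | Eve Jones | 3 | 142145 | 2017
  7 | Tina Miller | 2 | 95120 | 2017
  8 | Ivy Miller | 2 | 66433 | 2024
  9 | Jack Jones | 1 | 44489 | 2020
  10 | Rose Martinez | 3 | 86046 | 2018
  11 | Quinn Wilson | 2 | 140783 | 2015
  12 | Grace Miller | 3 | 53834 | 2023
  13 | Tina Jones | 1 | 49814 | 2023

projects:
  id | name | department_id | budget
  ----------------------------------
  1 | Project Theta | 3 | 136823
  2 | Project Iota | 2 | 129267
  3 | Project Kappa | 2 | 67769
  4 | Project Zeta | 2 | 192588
SELECT name, budget FROM departments WHERE budget >= 375725

Execution result:
(no rows)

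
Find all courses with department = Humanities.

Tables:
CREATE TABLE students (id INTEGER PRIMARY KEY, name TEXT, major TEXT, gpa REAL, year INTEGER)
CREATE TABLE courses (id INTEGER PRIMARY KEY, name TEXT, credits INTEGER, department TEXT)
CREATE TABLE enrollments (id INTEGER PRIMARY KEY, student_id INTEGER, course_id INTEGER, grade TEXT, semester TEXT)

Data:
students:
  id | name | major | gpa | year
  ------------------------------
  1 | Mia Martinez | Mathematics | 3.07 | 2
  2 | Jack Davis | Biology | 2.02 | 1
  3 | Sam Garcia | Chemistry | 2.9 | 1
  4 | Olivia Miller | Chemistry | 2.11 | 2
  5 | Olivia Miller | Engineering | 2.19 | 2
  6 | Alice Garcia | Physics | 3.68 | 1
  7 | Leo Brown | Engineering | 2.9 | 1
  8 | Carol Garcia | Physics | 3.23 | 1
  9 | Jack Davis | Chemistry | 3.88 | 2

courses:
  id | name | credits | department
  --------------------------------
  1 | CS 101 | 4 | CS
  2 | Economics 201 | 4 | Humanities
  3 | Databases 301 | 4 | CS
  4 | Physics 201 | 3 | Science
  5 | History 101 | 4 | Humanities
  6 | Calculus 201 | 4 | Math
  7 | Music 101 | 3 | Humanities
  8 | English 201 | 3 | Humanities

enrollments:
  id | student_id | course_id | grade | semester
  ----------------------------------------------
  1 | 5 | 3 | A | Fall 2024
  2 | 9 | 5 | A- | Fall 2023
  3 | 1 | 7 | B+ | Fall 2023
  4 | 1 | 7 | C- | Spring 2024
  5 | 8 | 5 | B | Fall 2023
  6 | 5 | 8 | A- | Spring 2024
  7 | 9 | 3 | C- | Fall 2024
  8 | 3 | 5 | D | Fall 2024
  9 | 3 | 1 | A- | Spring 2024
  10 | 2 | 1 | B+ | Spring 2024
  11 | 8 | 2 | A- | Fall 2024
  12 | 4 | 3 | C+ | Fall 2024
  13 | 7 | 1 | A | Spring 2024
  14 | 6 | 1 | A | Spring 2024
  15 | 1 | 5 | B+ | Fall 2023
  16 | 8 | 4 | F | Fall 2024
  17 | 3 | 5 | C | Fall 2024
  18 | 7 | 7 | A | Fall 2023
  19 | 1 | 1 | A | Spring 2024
SELECT name, department FROM courses WHERE department = 'Humanities'

Execution result:
name | department
Economics 201 | Humanities
History 101 | Humanities
Music 101 | Humanities
English 201 | Humanities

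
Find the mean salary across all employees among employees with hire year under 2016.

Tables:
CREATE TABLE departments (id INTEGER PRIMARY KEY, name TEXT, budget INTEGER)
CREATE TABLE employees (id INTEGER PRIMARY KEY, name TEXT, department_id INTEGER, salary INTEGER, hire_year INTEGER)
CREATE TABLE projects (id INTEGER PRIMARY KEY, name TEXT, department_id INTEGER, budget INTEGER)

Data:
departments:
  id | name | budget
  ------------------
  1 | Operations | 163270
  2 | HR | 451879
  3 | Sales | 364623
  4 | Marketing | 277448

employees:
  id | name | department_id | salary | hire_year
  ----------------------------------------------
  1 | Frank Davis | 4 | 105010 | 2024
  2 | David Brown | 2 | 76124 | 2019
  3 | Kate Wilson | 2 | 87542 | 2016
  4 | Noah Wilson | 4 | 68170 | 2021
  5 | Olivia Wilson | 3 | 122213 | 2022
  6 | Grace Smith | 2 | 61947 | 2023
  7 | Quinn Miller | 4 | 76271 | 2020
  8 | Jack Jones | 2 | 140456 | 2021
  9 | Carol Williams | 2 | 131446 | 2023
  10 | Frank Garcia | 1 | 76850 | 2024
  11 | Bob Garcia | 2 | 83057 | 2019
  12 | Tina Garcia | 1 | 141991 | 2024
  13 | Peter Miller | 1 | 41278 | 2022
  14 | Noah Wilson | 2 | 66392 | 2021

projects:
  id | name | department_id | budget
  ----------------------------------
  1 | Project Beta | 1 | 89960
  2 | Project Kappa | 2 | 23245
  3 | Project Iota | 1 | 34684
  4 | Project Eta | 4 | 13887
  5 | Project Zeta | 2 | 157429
SELECT AVG(salary) FROM employees WHERE hire_year < 2016

Execution result:
NULL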